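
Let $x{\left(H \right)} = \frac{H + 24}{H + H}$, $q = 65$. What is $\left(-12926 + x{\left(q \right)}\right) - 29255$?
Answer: $- \frac{5483441}{130} \approx -42180.0$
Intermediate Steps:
$x{\left(H \right)} = \frac{24 + H}{2 H}$
$\left(-12926 + x{\left(q \right)}\right) - 29255 = \left(-12926 + \frac{24 + 65}{2 \cdot 65}\right) - 29255 = \left(-12926 + \frac{1}{2} \cdot \frac{1}{65} \cdot 89\right) - 29255 = \left(-12926 + \frac{89}{130}\right) - 29255 = - \frac{1680291}{130} - 29255 = - \frac{5483441}{130}$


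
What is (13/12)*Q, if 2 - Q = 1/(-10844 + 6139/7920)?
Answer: 1116469913/515270046 ≈ 2.1668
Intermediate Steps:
Q = 171764602/85878341 (Q = 2 - 1/(-10844 + 6139/7920) = 2 - 1/(-85878341/7920) = 2 - 1*(-7920/85878341) = 2 + 7920/85878341 = 171764602/85878341 ≈ 2.0001)
(13/12)*Q = (13/12)*(171764602/85878341) = 1116469913/515270046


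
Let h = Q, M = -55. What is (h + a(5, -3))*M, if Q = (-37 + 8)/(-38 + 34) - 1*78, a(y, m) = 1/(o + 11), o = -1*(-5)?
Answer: 62205/16 ≈ 3887.8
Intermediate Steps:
o = 5
a(y, m) = 1/16 (a(y, m) = 1/(5 + 11) = 1/16)
Q = -283/4 (Q = -29/(-4) - 78 = -29*(-¼) - 78 = 29/4 - 78 = -283/4 ≈ -70.750)
h = -283/4 ≈ -70.750
(h + a(5, -3))*M = (-283/4 + 1/16)*(-55) = -1131/16*(-55) = 62205/16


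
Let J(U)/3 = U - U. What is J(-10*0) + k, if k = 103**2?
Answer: 10609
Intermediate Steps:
J(U) = 0 (J(U) = 3*(U - U) = 3*0 = 0)
k = 10609
J(-10*0) + k = 0 + 10609 = 10609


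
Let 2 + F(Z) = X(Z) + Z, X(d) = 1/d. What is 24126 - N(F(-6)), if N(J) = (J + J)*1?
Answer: 72427/3 ≈ 24142.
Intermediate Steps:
F(Z) = -2 + Z + 1/Z (F(Z) = -2 + (1/Z + Z) = -2 + (Z + 1/Z) = -2 + Z + 1/Z)
N(J) = 2*J (N(J) = (2*J)*1 = 2*J)
24126 - N(F(-6)) = 24126 - 2*(-2 - 6 + 1/(-6)) = 24126 - 2*(-2 - 6 - ⅙) = 24126 - 2*(-49)/6 = 24126 - 1*(-49/3) = 24126 + 49/3 = 72427/3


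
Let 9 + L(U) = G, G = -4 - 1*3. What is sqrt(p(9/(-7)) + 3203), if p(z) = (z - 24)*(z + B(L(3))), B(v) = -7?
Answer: sqrt(167213)/7 ≈ 58.417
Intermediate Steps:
G = -7 (G = -4 - 3 = -7)
L(U) = -16 (L(U) = -9 - 7 = -16)
p(z) = (-24 + z)*(-7 + z) (p(z) = (z - 24)*(z - 7) = (-24 + z)*(-7 + z))
sqrt(p(9/(-7)) + 3203) = sqrt((168 + (9/(-7))**2 - 279/(-7)) + 3203) = sqrt((168 + (9*(-1/7))**2 - 279*(-1)/7) + 3203) = sqrt((168 + (-9/7)**2 - 31*(-9/7)) + 3203) = sqrt((168 + 81/49 + 279/7) + 3203) = sqrt(10266/49 + 3203) = sqrt(167213/49) = sqrt(167213)/7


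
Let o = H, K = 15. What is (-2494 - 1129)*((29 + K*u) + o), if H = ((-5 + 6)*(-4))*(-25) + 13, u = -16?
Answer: 355054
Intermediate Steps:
H = 113 (H = (1*(-4))*(-25) + 13 = -4*(-25) + 13 = 100 + 13 = 113)
o = 113
(-2494 - 1129)*((29 + K*u) + o) = (-2494 - 1129)*((29 + 15*(-16)) + 113) = -3623*((29 - 240) + 113) = -3623*(-211 + 113) = -3623*(-98) = 355054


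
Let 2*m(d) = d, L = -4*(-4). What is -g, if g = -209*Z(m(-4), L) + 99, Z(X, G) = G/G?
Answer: 110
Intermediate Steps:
L = 16
m(d) = d/2
Z(X, G) = 1
g = -110 (g = -209*1 + 99 = -209 + 99 = -110)
-g = -1*(-110) = 110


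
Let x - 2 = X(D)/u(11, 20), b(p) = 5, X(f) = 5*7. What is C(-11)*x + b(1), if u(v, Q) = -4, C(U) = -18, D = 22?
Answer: 253/2 ≈ 126.50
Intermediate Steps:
X(f) = 35
x = -27/4 (x = 2 + 35/(-4) = 2 + 35*(-¼) = 2 - 35/4 = -27/4 ≈ -6.7500)
C(-11)*x + b(1) = -18*(-27/4) + 5 = 243/2 + 5 = 253/2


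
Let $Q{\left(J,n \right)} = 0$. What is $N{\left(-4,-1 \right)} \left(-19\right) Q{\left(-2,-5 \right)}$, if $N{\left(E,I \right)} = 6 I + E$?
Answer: $0$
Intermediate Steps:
$N{\left(E,I \right)} = E + 6 I$
$N{\left(-4,-1 \right)} \left(-19\right) Q{\left(-2,-5 \right)} = \left(-4 + 6 \left(-1\right)\right) \left(-19\right) 0 = \left(-4 - 6\right) \left(-19\right) 0 = \left(-10\right) \left(-19\right) 0 = 190 \cdot 0 = 0$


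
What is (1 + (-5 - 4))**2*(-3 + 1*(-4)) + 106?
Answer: -342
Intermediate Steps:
(1 + (-5 - 4))**2*(-3 + 1*(-4)) + 106 = (1 - 9)**2*(-3 - 4) + 106 = (-8)**2*(-7) + 106 = 64*(-7) + 106 = -448 + 106 = -342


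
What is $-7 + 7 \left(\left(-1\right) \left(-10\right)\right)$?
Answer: $63$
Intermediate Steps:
$-7 + 7 \left(\left(-1\right) \left(-10\right)\right) = -7 + 7 \cdot 10 = -7 + 70 = 63$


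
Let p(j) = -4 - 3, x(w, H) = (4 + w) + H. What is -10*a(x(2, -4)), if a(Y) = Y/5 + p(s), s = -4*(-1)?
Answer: 66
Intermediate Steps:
x(w, H) = 4 + H + w
s = 4
p(j) = -7
a(Y) = -7 + Y/5 (a(Y) = Y/5 - 7 = -7 + Y/5)
-10*a(x(2, -4)) = -10*(-7 + (4 - 4 + 2)/5) = -10*(-7 + (⅕)*2) = -10*(-7 + ⅖) = -10*(-33/5) = 66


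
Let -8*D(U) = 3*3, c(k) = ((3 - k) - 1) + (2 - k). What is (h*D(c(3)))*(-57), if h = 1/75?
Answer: 171/200 ≈ 0.85500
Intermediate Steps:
h = 1/75 ≈ 0.013333
c(k) = 4 - 2*k (c(k) = (2 - k) + (2 - k) = 4 - 2*k)
D(U) = -9/8 (D(U) = -3*3/8 = -1/8*9 = -9/8)
(h*D(c(3)))*(-57) = ((1/75)*(-9/8))*(-57) = -3/200*(-57) = 171/200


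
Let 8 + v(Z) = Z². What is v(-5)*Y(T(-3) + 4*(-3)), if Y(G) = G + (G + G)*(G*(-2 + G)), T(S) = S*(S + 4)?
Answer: -130305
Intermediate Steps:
T(S) = S*(4 + S)
Y(G) = G + 2*G²*(-2 + G) (Y(G) = G + (2*G)*(G*(-2 + G)) = G + 2*G²*(-2 + G))
v(Z) = -8 + Z²
v(-5)*Y(T(-3) + 4*(-3)) = (-8 + (-5)²)*((-3*(4 - 3) + 4*(-3))*(1 - 4*(-3*(4 - 3) + 4*(-3)) + 2*(-3*(4 - 3) + 4*(-3))²)) = (-8 + 25)*((-3*1 - 12)*(1 - 4*(-3*1 - 12) + 2*(-3*1 - 12)²)) = 17*((-3 - 12)*(1 - 4*(-3 - 12) + 2*(-3 - 12)²)) = 17*(-15*(1 - 4*(-15) + 2*(-15)²)) = 17*(-15*(1 + 60 + 2*225)) = 17*(-15*(1 + 60 + 450)) = 17*(-15*511) = 17*(-7665) = -130305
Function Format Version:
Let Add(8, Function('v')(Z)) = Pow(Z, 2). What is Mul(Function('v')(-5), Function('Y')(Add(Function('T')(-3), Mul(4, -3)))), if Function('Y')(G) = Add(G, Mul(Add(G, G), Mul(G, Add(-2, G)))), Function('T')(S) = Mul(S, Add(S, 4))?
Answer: -130305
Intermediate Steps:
Function('T')(S) = Mul(S, Add(4, S))
Function('Y')(G) = Add(G, Mul(2, Pow(G, 2), Add(-2, G))) (Function('Y')(G) = Add(G, Mul(Mul(2, G), Mul(G, Add(-2, G)))) = Add(G, Mul(2, Pow(G, 2), Add(-2, G))))
Function('v')(Z) = Add(-8, Pow(Z, 2))
Mul(Function('v')(-5), Function('Y')(Add(Function('T')(-3), Mul(4, -3)))) = Mul(Add(-8, Pow(-5, 2)), Mul(Add(Mul(-3, Add(4, -3)), Mul(4, -3)), Add(1, Mul(-4, Add(Mul(-3, Add(4, -3)), Mul(4, -3))), Mul(2, Pow(Add(Mul(-3, Add(4, -3)), Mul(4, -3)), 2))))) = Mul(Add(-8, 25), Mul(Add(Mul(-3, 1), -12), Add(1, Mul(-4, Add(Mul(-3, 1), -12)), Mul(2, Pow(Add(Mul(-3, 1), -12), 2))))) = Mul(17, Mul(Add(-3, -12), Add(1, Mul(-4, Add(-3, -12)), Mul(2, Pow(Add(-3, -12), 2))))) = Mul(17, Mul(-15, Add(1, Mul(-4, -15), Mul(2, Pow(-15, 2))))) = Mul(17, Mul(-15, Add(1, 60, Mul(2, 225)))) = Mul(17, Mul(-15, Add(1, 60, 450))) = Mul(17, Mul(-15, 511)) = Mul(17, -7665) = -130305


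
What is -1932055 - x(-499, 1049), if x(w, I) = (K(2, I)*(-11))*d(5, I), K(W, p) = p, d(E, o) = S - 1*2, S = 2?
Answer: -1932055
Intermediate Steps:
d(E, o) = 0 (d(E, o) = 2 - 1*2 = 2 - 2 = 0)
x(w, I) = 0 (x(w, I) = (I*(-11))*0 = -11*I*0 = 0)
-1932055 - x(-499, 1049) = -1932055 - 1*0 = -1932055 + 0 = -1932055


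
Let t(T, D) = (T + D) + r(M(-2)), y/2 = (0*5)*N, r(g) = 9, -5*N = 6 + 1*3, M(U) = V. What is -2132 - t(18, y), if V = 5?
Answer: -2159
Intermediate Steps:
M(U) = 5
N = -9/5 (N = -(6 + 1*3)/5 = -(6 + 3)/5 = -1/5*9 = -9/5 ≈ -1.8000)
y = 0 (y = 2*((0*5)*(-9/5)) = 2*(0*(-9/5)) = 2*0 = 0)
t(T, D) = 9 + D + T (t(T, D) = (T + D) + 9 = (D + T) + 9 = 9 + D + T)
-2132 - t(18, y) = -2132 - (9 + 0 + 18) = -2132 - 1*27 = -2132 - 27 = -2159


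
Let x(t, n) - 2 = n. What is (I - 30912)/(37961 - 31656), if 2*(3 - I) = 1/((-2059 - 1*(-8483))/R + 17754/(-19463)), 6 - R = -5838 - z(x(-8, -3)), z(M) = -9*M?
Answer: -1305472077639/266274651500 ≈ -4.9027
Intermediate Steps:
x(t, n) = 2 + n
R = 5853 (R = 6 - (-5838 - (-9)*(2 - 3)) = 6 - (-5838 - (-9)*(-1)) = 6 - (-5838 - 1*9) = 6 - (-5838 - 9) = 6 - 1*(-5847) = 6 + 5847 = 5853)
I = 12779961/42232300 (I = 3 - 1/(2*((-2059 - 1*(-8483))/5853 + 17754/(-19463))) = 3 - 1/(2*((-2059 + 8483)*(1/5853) + 17754*(-1/19463))) = 3 - 1/(2*(6424*(1/5853) - 17754/19463)) = 3 - 1/(2*(6424/5853 - 17754/19463)) = 3 - 1/(2*21116150/113916939) = 3 - 1/2*113916939/21116150 = 3 - 113916939/42232300 = 12779961/42232300 ≈ 0.30261)
(I - 30912)/(37961 - 31656) = (12779961/42232300 - 30912)/(37961 - 31656) = -1305472077639/42232300/6305 = -1305472077639/42232300*1/6305 = -1305472077639/266274651500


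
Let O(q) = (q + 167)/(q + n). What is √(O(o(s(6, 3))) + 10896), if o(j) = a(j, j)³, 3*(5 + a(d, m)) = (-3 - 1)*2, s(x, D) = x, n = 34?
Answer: √28140122362/1607 ≈ 104.39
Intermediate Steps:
a(d, m) = -23/3 (a(d, m) = -5 + ((-3 - 1)*2)/3 = -5 + (-4*2)/3 = -5 + (⅓)*(-8) = -5 - 8/3 = -23/3)
o(j) = -12167/27 (o(j) = (-23/3)³ = -12167/27)
O(q) = (167 + q)/(34 + q) (O(q) = (q + 167)/(q + 34) = (167 + q)/(34 + q))
√(O(o(s(6, 3))) + 10896) = √((167 - 12167/27)/(34 - 12167/27) + 10896) = √(-7658/27/(-11249/27) + 10896) = √(-27/11249*(-7658/27) + 10896) = √(1094/1607 + 10896) = √(17510966/1607) = √28140122362/1607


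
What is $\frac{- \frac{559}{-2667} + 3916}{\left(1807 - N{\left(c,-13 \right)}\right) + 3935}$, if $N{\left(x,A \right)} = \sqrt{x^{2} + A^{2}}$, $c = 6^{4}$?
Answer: $\frac{19990832334}{27817502531} + \frac{10444531 \sqrt{1679785}}{83452507593} \approx 0.88085$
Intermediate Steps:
$c = 1296$
$N{\left(x,A \right)} = \sqrt{A^{2} + x^{2}}$
$\frac{- \frac{559}{-2667} + 3916}{\left(1807 - N{\left(c,-13 \right)}\right) + 3935} = \frac{- \frac{559}{-2667} + 3916}{\left(1807 - \sqrt{\left(-13\right)^{2} + 1296^{2}}\right) + 3935} = \frac{\left(-559\right) \left(- \frac{1}{2667}\right) + 3916}{\left(1807 - \sqrt{169 + 1679616}\right) + 3935} = \frac{\frac{559}{2667} + 3916}{\left(1807 - \sqrt{1679785}\right) + 3935} = \frac{10444531}{2667 \left(5742 - \sqrt{1679785}\right)}$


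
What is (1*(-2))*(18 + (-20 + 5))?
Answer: -6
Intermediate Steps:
(1*(-2))*(18 + (-20 + 5)) = -2*(18 - 15) = -2*3 = -6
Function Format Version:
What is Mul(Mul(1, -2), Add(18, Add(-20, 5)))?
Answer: -6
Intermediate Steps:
Mul(Mul(1, -2), Add(18, Add(-20, 5))) = Mul(-2, Add(18, -15)) = Mul(-2, 3) = -6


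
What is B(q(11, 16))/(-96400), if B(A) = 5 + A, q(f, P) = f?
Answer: -1/6025 ≈ -0.00016598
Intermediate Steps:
B(q(11, 16))/(-96400) = (5 + 11)/(-96400) = 16*(-1/96400) = -1/6025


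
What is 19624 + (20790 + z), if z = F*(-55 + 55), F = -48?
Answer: 40414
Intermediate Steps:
z = 0 (z = -48*(-55 + 55) = -48*0 = 0)
19624 + (20790 + z) = 19624 + (20790 + 0) = 19624 + 20790 = 40414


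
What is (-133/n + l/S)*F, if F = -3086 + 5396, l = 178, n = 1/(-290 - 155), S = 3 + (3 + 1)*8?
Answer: 136729098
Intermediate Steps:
S = 35 (S = 3 + 4*8 = 3 + 32 = 35)
n = -1/445 (n = 1/(-445) = -1/445 ≈ -0.0022472)
F = 2310
(-133/n + l/S)*F = (-133/(-1/445) + 178/35)*2310 = (-133*(-445) + 178*(1/35))*2310 = (59185 + 178/35)*2310 = (2071653/35)*2310 = 136729098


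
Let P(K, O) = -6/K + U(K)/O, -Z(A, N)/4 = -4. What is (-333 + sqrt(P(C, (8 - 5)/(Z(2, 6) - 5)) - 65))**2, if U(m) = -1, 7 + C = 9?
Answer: (999 - I*sqrt(645))**2/9 ≈ 1.1082e+5 - 5638.1*I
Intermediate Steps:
C = 2 (C = -7 + 9 = 2)
Z(A, N) = 16 (Z(A, N) = -4*(-4) = 16)
P(K, O) = -1/O - 6/K (P(K, O) = -6/K - 1/O = -1/O - 6/K)
(-333 + sqrt(P(C, (8 - 5)/(Z(2, 6) - 5)) - 65))**2 = (-333 + sqrt((-1/((8 - 5)/(16 - 5)) - 6/2) - 65))**2 = (-333 + sqrt((-1/(3/11) - 6*1/2) - 65))**2 = (-333 + sqrt((-1/(3*(1/11)) - 3) - 65))**2 = (-333 + sqrt((-1/3/11 - 3) - 65))**2 = (-333 + sqrt((-1*11/3 - 3) - 65))**2 = (-333 + sqrt((-11/3 - 3) - 65))**2 = (-333 + sqrt(-20/3 - 65))**2 = (-333 + sqrt(-215/3))**2 = (-333 + I*sqrt(645)/3)**2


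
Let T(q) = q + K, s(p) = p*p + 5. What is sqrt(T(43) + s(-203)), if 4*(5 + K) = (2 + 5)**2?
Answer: sqrt(165057)/2 ≈ 203.14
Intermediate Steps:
s(p) = 5 + p**2 (s(p) = p**2 + 5 = 5 + p**2)
K = 29/4 (K = -5 + (2 + 5)**2/4 = -5 + (1/4)*7**2 = -5 + (1/4)*49 = -5 + 49/4 = 29/4 ≈ 7.2500)
T(q) = 29/4 + q (T(q) = q + 29/4 = 29/4 + q)
sqrt(T(43) + s(-203)) = sqrt((29/4 + 43) + (5 + (-203)**2)) = sqrt(201/4 + (5 + 41209)) = sqrt(201/4 + 41214) = sqrt(165057/4) = sqrt(165057)/2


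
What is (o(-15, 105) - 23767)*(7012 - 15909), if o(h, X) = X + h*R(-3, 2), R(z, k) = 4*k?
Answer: 211588454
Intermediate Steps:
o(h, X) = X + 8*h (o(h, X) = X + h*(4*2) = X + h*8 = X + 8*h)
(o(-15, 105) - 23767)*(7012 - 15909) = ((105 + 8*(-15)) - 23767)*(7012 - 15909) = ((105 - 120) - 23767)*(-8897) = (-15 - 23767)*(-8897) = -23782*(-8897) = 211588454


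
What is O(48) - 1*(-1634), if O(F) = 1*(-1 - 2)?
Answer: 1631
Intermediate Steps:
O(F) = -3 (O(F) = 1*(-3) = -3)
O(48) - 1*(-1634) = -3 - 1*(-1634) = -3 + 1634 = 1631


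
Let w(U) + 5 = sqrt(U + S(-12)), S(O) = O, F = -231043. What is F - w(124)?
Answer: -231038 - 4*sqrt(7) ≈ -2.3105e+5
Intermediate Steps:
w(U) = -5 + sqrt(-12 + U) (w(U) = -5 + sqrt(U - 12) = -5 + sqrt(-12 + U))
F - w(124) = -231043 - (-5 + sqrt(-12 + 124)) = -231043 - (-5 + sqrt(112)) = -231043 - (-5 + 4*sqrt(7)) = -231043 + (5 - 4*sqrt(7)) = -231038 - 4*sqrt(7)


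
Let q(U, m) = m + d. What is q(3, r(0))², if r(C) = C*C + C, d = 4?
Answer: 16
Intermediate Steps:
r(C) = C + C² (r(C) = C² + C = C + C²)
q(U, m) = 4 + m (q(U, m) = m + 4 = 4 + m)
q(3, r(0))² = (4 + 0*(1 + 0))² = (4 + 0*1)² = (4 + 0)² = 4² = 16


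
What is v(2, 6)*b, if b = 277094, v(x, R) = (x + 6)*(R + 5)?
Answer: 24384272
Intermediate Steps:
v(x, R) = (5 + R)*(6 + x) (v(x, R) = (6 + x)*(5 + R) = (5 + R)*(6 + x))
v(2, 6)*b = (30 + 5*2 + 6*6 + 6*2)*277094 = (30 + 10 + 36 + 12)*277094 = 88*277094 = 24384272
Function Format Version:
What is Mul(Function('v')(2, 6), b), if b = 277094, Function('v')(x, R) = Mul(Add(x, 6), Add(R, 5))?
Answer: 24384272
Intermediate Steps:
Function('v')(x, R) = Mul(Add(5, R), Add(6, x)) (Function('v')(x, R) = Mul(Add(6, x), Add(5, R)) = Mul(Add(5, R), Add(6, x)))
Mul(Function('v')(2, 6), b) = Mul(Add(30, Mul(5, 2), Mul(6, 6), Mul(6, 2)), 277094) = Mul(Add(30, 10, 36, 12), 277094) = Mul(88, 277094) = 24384272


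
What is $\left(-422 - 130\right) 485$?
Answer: $-267720$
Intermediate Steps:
$\left(-422 - 130\right) 485 = \left(-552\right) 485 = -267720$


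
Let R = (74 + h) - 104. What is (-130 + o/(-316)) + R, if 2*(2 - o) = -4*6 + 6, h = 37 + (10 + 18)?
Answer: -30031/316 ≈ -95.035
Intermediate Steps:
h = 65 (h = 37 + 28 = 65)
o = 11 (o = 2 - (-4*6 + 6)/2 = 2 - (-24 + 6)/2 = 2 - ½*(-18) = 2 + 9 = 11)
R = 35 (R = (74 + 65) - 104 = 139 - 104 = 35)
(-130 + o/(-316)) + R = (-130 + 11/(-316)) + 35 = (-130 + 11*(-1/316)) + 35 = (-130 - 11/316) + 35 = -41091/316 + 35 = -30031/316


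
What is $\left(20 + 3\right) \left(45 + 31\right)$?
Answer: $1748$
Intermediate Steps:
$\left(20 + 3\right) \left(45 + 31\right) = 23 \cdot 76 = 1748$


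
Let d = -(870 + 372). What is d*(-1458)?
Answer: 1810836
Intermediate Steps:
d = -1242 (d = -1*1242 = -1242)
d*(-1458) = -1242*(-1458) = 1810836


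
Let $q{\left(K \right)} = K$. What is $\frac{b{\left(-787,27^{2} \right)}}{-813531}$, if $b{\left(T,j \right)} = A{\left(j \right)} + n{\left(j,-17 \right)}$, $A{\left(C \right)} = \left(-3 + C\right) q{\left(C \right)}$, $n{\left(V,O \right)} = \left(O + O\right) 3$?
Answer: $- \frac{176384}{271177} \approx -0.65044$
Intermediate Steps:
$n{\left(V,O \right)} = 6 O$ ($n{\left(V,O \right)} = 2 O 3 = 6 O$)
$A{\left(C \right)} = C \left(-3 + C\right)$ ($A{\left(C \right)} = \left(-3 + C\right) C = C \left(-3 + C\right)$)
$b{\left(T,j \right)} = -102 + j \left(-3 + j\right)$ ($b{\left(T,j \right)} = j \left(-3 + j\right) + 6 \left(-17\right) = j \left(-3 + j\right) - 102 = -102 + j \left(-3 + j\right)$)
$\frac{b{\left(-787,27^{2} \right)}}{-813531} = \frac{-102 + 27^{2} \left(-3 + 27^{2}\right)}{-813531} = \left(-102 + 729 \left(-3 + 729\right)\right) \left(- \frac{1}{813531}\right) = \left(-102 + 729 \cdot 726\right) \left(- \frac{1}{813531}\right) = \left(-102 + 529254\right) \left(- \frac{1}{813531}\right) = 529152 \left(- \frac{1}{813531}\right) = - \frac{176384}{271177}$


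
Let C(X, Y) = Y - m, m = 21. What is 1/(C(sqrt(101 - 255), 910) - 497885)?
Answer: -1/496996 ≈ -2.0121e-6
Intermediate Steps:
C(X, Y) = -21 + Y (C(X, Y) = Y - 1*21 = Y - 21 = -21 + Y)
1/(C(sqrt(101 - 255), 910) - 497885) = 1/((-21 + 910) - 497885) = 1/(889 - 497885) = 1/(-496996) = -1/496996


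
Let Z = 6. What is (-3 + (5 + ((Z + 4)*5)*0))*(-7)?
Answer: -14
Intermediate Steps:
(-3 + (5 + ((Z + 4)*5)*0))*(-7) = (-3 + (5 + ((6 + 4)*5)*0))*(-7) = (-3 + (5 + (10*5)*0))*(-7) = (-3 + (5 + 50*0))*(-7) = (-3 + (5 + 0))*(-7) = (-3 + 5)*(-7) = 2*(-7) = -14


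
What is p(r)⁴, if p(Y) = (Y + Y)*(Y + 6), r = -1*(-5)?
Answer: 146410000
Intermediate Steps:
r = 5
p(Y) = 2*Y*(6 + Y) (p(Y) = (2*Y)*(6 + Y) = 2*Y*(6 + Y))
p(r)⁴ = (2*5*(6 + 5))⁴ = (2*5*11)⁴ = 110⁴ = 146410000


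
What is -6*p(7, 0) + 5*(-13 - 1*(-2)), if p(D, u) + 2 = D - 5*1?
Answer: -55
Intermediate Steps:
p(D, u) = -7 + D (p(D, u) = -2 + (D - 5*1) = -2 + (D - 5) = -2 + (-5 + D) = -7 + D)
-6*p(7, 0) + 5*(-13 - 1*(-2)) = -6*(-7 + 7) + 5*(-13 - 1*(-2)) = -6*0 + 5*(-13 + 2) = 0 + 5*(-11) = 0 - 55 = -55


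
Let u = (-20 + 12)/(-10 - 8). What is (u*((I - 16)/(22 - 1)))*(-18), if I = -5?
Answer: 8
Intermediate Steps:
u = 4/9 (u = -8/(-18) = -8*(-1/18) = 4/9 ≈ 0.44444)
(u*((I - 16)/(22 - 1)))*(-18) = (4*((-5 - 16)/(22 - 1))/9)*(-18) = (4*(-21/21)/9)*(-18) = (4*(-21*1/21)/9)*(-18) = ((4/9)*(-1))*(-18) = -4/9*(-18) = 8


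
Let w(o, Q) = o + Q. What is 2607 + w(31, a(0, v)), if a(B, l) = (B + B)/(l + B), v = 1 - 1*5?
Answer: 2638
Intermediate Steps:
v = -4 (v = 1 - 5 = -4)
a(B, l) = 2*B/(B + l) (a(B, l) = (2*B)/(B + l) = 2*B/(B + l))
w(o, Q) = Q + o
2607 + w(31, a(0, v)) = 2607 + (2*0/(0 - 4) + 31) = 2607 + (2*0/(-4) + 31) = 2607 + (2*0*(-¼) + 31) = 2607 + (0 + 31) = 2607 + 31 = 2638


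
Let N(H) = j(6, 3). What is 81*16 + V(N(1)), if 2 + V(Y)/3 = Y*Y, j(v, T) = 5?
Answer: 1365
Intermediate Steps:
N(H) = 5
V(Y) = -6 + 3*Y² (V(Y) = -6 + 3*(Y*Y) = -6 + 3*Y²)
81*16 + V(N(1)) = 81*16 + (-6 + 3*5²) = 1296 + (-6 + 3*25) = 1296 + (-6 + 75) = 1296 + 69 = 1365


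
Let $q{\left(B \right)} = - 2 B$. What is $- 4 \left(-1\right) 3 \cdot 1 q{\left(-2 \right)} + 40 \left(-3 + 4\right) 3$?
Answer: $168$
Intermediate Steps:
$- 4 \left(-1\right) 3 \cdot 1 q{\left(-2 \right)} + 40 \left(-3 + 4\right) 3 = - 4 \left(-1\right) 3 \cdot 1 \left(\left(-2\right) \left(-2\right)\right) + 40 \left(-3 + 4\right) 3 = - 4 \left(\left(-3\right) 1\right) 4 + 40 \cdot 1 \cdot 3 = \left(-4\right) \left(-3\right) 4 + 40 \cdot 3 = 12 \cdot 4 + 120 = 48 + 120 = 168$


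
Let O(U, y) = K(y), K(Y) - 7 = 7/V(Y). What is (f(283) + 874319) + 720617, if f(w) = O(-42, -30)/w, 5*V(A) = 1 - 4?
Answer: 1354100650/849 ≈ 1.5949e+6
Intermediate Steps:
V(A) = -⅗ (V(A) = (1 - 4)/5 = (⅕)*(-3) = -⅗)
K(Y) = -14/3 (K(Y) = 7 + 7/(-⅗) = 7 + 7*(-5/3) = 7 - 35/3 = -14/3)
O(U, y) = -14/3
f(w) = -14/(3*w)
(f(283) + 874319) + 720617 = (-14/3/283 + 874319) + 720617 = (-14/3*1/283 + 874319) + 720617 = (-14/849 + 874319) + 720617 = 742296817/849 + 720617 = 1354100650/849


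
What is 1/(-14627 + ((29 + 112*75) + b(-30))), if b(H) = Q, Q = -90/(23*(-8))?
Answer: -92/570171 ≈ -0.00016136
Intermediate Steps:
Q = 45/92 (Q = -90/(-184) = -90*(-1/184) = 45/92 ≈ 0.48913)
b(H) = 45/92
1/(-14627 + ((29 + 112*75) + b(-30))) = 1/(-14627 + ((29 + 112*75) + 45/92)) = 1/(-14627 + ((29 + 8400) + 45/92)) = 1/(-14627 + (8429 + 45/92)) = 1/(-14627 + 775513/92) = 1/(-570171/92) = -92/570171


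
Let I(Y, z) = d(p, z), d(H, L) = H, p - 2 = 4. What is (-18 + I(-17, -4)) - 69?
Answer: -81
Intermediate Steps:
p = 6 (p = 2 + 4 = 6)
I(Y, z) = 6
(-18 + I(-17, -4)) - 69 = (-18 + 6) - 69 = -12 - 69 = -81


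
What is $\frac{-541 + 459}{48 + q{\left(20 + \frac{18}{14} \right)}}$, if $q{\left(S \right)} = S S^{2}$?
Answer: $- \frac{28126}{3324413} \approx -0.0084604$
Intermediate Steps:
$q{\left(S \right)} = S^{3}$
$\frac{-541 + 459}{48 + q{\left(20 + \frac{18}{14} \right)}} = \frac{-541 + 459}{48 + \left(20 + \frac{18}{14}\right)^{3}} = - \frac{82}{48 + \left(20 + 18 \cdot \frac{1}{14}\right)^{3}} = - \frac{82}{48 + \left(20 + \frac{9}{7}\right)^{3}} = - \frac{82}{48 + \left(\frac{149}{7}\right)^{3}} = - \frac{82}{48 + \frac{3307949}{343}} = - \frac{82}{\frac{3324413}{343}} = \left(-82\right) \frac{343}{3324413} = - \frac{28126}{3324413}$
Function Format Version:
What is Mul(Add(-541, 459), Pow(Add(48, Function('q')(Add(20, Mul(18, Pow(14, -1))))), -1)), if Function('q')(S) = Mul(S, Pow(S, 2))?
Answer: Rational(-28126, 3324413) ≈ -0.0084604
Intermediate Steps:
Function('q')(S) = Pow(S, 3)
Mul(Add(-541, 459), Pow(Add(48, Function('q')(Add(20, Mul(18, Pow(14, -1))))), -1)) = Mul(Add(-541, 459), Pow(Add(48, Pow(Add(20, Mul(18, Pow(14, -1))), 3)), -1)) = Mul(-82, Pow(Add(48, Pow(Add(20, Mul(18, Rational(1, 14))), 3)), -1)) = Mul(-82, Pow(Add(48, Pow(Add(20, Rational(9, 7)), 3)), -1)) = Mul(-82, Pow(Add(48, Pow(Rational(149, 7), 3)), -1)) = Mul(-82, Pow(Add(48, Rational(3307949, 343)), -1)) = Mul(-82, Pow(Rational(3324413, 343), -1)) = Mul(-82, Rational(343, 3324413)) = Rational(-28126, 3324413)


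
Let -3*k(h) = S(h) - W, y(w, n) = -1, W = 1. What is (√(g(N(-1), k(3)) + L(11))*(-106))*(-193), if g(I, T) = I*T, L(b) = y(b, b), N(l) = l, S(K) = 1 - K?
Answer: 20458*I*√2 ≈ 28932.0*I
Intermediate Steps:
L(b) = -1
k(h) = h/3 (k(h) = -((1 - h) - 1*1)/3 = -((1 - h) - 1)/3 = -(-1)*h/3 = h/3)
(√(g(N(-1), k(3)) + L(11))*(-106))*(-193) = (√(-3/3 - 1)*(-106))*(-193) = (√(-1*1 - 1)*(-106))*(-193) = (√(-1 - 1)*(-106))*(-193) = (√(-2)*(-106))*(-193) = ((I*√2)*(-106))*(-193) = -106*I*√2*(-193) = 20458*I*√2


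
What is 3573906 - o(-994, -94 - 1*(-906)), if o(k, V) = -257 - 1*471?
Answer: 3574634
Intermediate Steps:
o(k, V) = -728 (o(k, V) = -257 - 471 = -728)
3573906 - o(-994, -94 - 1*(-906)) = 3573906 - 1*(-728) = 3573906 + 728 = 3574634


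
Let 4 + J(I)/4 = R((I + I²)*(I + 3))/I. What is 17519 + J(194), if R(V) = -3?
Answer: 1697785/97 ≈ 17503.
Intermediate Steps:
J(I) = -16 - 12/I (J(I) = -16 + 4*(-3/I) = -16 - 12/I)
17519 + J(194) = 17519 + (-16 - 12/194) = 17519 + (-16 - 12*1/194) = 17519 + (-16 - 6/97) = 17519 - 1558/97 = 1697785/97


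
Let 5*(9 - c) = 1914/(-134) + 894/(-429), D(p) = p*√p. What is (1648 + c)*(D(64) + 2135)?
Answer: 210530209094/47905 ≈ 4.3947e+6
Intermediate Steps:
D(p) = p^(3/2)
c = 587962/47905 (c = 9 - (1914/(-134) + 894/(-429))/5 = 9 - (1914*(-1/134) + 894*(-1/429))/5 = 9 - (-957/67 - 298/143)/5 = 9 - ⅕*(-156817/9581) = 9 + 156817/47905 = 587962/47905 ≈ 12.273)
(1648 + c)*(D(64) + 2135) = (1648 + 587962/47905)*(64^(3/2) + 2135) = 79535402*(512 + 2135)/47905 = (79535402/47905)*2647 = 210530209094/47905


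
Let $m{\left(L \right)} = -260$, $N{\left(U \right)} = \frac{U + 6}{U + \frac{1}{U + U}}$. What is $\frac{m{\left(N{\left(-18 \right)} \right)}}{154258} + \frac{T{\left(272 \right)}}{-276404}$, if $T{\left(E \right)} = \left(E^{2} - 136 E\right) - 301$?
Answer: $- \frac{220451743}{1639904932} \approx -0.13443$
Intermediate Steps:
$T{\left(E \right)} = -301 + E^{2} - 136 E$
$N{\left(U \right)} = \frac{6 + U}{U + \frac{1}{2 U}}$
$\frac{m{\left(N{\left(-18 \right)} \right)}}{154258} + \frac{T{\left(272 \right)}}{-276404} = - \frac{260}{154258} + \frac{-301 + 272^{2} - 36992}{-276404} = \left(-260\right) \frac{1}{154258} + \left(-301 + 73984 - 36992\right) \left(- \frac{1}{276404}\right) = - \frac{10}{5933} + 36691 \left(- \frac{1}{276404}\right) = - \frac{10}{5933} - \frac{36691}{276404} = - \frac{220451743}{1639904932}$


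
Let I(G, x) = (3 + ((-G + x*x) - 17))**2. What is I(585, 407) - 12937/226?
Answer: 6156579552063/226 ≈ 2.7242e+10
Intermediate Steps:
I(G, x) = (-14 + x**2 - G)**2 (I(G, x) = (3 + ((-G + x**2) - 17))**2 = (3 + ((x**2 - G) - 17))**2 = (3 + (-17 + x**2 - G))**2 = (-14 + x**2 - G)**2)
I(585, 407) - 12937/226 = (14 + 585 - 1*407**2)**2 - 12937/226 = (14 + 585 - 1*165649)**2 - 12937*1/226 = (14 + 585 - 165649)**2 - 12937/226 = (-165050)**2 - 12937/226 = 27241502500 - 12937/226 = 6156579552063/226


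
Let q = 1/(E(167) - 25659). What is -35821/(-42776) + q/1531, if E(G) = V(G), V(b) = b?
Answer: 349507743029/417368126888 ≈ 0.83741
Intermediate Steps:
E(G) = G
q = -1/25492 (q = 1/(167 - 25659) = 1/(-25492) = -1/25492 ≈ -3.9228e-5)
-35821/(-42776) + q/1531 = -35821/(-42776) - 1/25492/1531 = -35821*(-1/42776) - 1/25492*1/1531 = 35821/42776 - 1/39028252 = 349507743029/417368126888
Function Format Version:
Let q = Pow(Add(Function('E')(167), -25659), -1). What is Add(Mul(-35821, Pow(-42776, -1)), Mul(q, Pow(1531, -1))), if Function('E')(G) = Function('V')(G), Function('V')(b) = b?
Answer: Rational(349507743029, 417368126888) ≈ 0.83741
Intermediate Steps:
Function('E')(G) = G
q = Rational(-1, 25492) (q = Pow(Add(167, -25659), -1) = Pow(-25492, -1) = Rational(-1, 25492) ≈ -3.9228e-5)
Add(Mul(-35821, Pow(-42776, -1)), Mul(q, Pow(1531, -1))) = Add(Mul(-35821, Pow(-42776, -1)), Mul(Rational(-1, 25492), Pow(1531, -1))) = Add(Mul(-35821, Rational(-1, 42776)), Mul(Rational(-1, 25492), Rational(1, 1531))) = Add(Rational(35821, 42776), Rational(-1, 39028252)) = Rational(349507743029, 417368126888)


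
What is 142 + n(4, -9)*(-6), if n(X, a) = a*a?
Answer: -344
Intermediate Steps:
n(X, a) = a²
142 + n(4, -9)*(-6) = 142 + (-9)²*(-6) = 142 + 81*(-6) = 142 - 486 = -344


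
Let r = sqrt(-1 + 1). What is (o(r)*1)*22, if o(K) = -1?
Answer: -22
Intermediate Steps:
r = 0 (r = sqrt(0) = 0)
(o(r)*1)*22 = -1*1*22 = -1*22 = -22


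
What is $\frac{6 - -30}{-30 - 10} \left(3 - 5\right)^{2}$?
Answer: $- \frac{18}{5} \approx -3.6$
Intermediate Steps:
$\frac{6 - -30}{-30 - 10} \left(3 - 5\right)^{2} = \frac{6 + 30}{-40} \left(-2\right)^{2} = 36 \left(- \frac{1}{40}\right) 4 = \left(- \frac{9}{10}\right) 4 = - \frac{18}{5}$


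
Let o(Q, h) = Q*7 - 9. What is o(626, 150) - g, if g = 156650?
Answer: -152277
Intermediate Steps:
o(Q, h) = -9 + 7*Q (o(Q, h) = 7*Q - 9 = -9 + 7*Q)
o(626, 150) - g = (-9 + 7*626) - 1*156650 = (-9 + 4382) - 156650 = 4373 - 156650 = -152277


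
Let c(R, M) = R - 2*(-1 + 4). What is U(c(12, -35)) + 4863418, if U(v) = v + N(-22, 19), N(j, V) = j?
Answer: 4863402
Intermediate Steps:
c(R, M) = -6 + R (c(R, M) = R - 2*3 = R - 1*6 = R - 6 = -6 + R)
U(v) = -22 + v (U(v) = v - 22 = -22 + v)
U(c(12, -35)) + 4863418 = (-22 + (-6 + 12)) + 4863418 = (-22 + 6) + 4863418 = -16 + 4863418 = 4863402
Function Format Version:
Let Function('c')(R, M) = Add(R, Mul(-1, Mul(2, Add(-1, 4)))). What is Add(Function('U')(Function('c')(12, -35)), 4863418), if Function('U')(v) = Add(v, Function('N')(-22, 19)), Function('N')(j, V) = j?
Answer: 4863402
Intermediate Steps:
Function('c')(R, M) = Add(-6, R) (Function('c')(R, M) = Add(R, Mul(-1, Mul(2, 3))) = Add(R, Mul(-1, 6)) = Add(R, -6) = Add(-6, R))
Function('U')(v) = Add(-22, v) (Function('U')(v) = Add(v, -22) = Add(-22, v))
Add(Function('U')(Function('c')(12, -35)), 4863418) = Add(Add(-22, Add(-6, 12)), 4863418) = Add(Add(-22, 6), 4863418) = Add(-16, 4863418) = 4863402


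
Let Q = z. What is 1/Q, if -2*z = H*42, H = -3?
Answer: 1/63 ≈ 0.015873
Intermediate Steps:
z = 63 (z = -(-3)*42/2 = -½*(-126) = 63)
Q = 63
1/Q = 1/63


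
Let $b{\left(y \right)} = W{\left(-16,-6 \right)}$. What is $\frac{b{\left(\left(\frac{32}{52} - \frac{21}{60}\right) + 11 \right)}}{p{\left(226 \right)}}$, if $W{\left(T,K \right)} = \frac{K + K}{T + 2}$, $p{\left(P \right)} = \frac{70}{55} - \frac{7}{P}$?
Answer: $\frac{4972}{7203} \approx 0.69027$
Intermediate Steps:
$p{\left(P \right)} = \frac{14}{11} - \frac{7}{P}$ ($p{\left(P \right)} = 70 \cdot \frac{1}{55} - \frac{7}{P} = \frac{14}{11} - \frac{7}{P}$)
$W{\left(T,K \right)} = \frac{2 K}{2 + T}$
$b{\left(y \right)} = \frac{6}{7}$ ($b{\left(y \right)} = 2 \left(-6\right) \frac{1}{2 - 16} = 2 \left(-6\right) \frac{1}{-14} = 2 \left(-6\right) \left(- \frac{1}{14}\right) = \frac{6}{7}$)
$\frac{b{\left(\left(\frac{32}{52} - \frac{21}{60}\right) + 11 \right)}}{p{\left(226 \right)}} = \frac{6}{7 \left(\frac{14}{11} - \frac{7}{226}\right)} = \frac{6}{7 \cdot \frac{3087}{2486}} = \frac{6}{7} \cdot \frac{2486}{3087} = \frac{4972}{7203}$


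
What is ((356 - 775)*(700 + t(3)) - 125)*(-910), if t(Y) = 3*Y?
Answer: 270448360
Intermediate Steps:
((356 - 775)*(700 + t(3)) - 125)*(-910) = ((356 - 775)*(700 + 3*3) - 125)*(-910) = (-419*(700 + 9) - 125)*(-910) = (-419*709 - 125)*(-910) = (-297071 - 125)*(-910) = -297196*(-910) = 270448360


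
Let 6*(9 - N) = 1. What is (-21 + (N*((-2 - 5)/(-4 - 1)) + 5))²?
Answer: 11881/900 ≈ 13.201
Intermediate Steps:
N = 53/6 (N = 9 - ⅙*1 = 9 - ⅙ = 53/6 ≈ 8.8333)
(-21 + (N*((-2 - 5)/(-4 - 1)) + 5))² = (-21 + (53*((-2 - 5)/(-4 - 1))/6 + 5))² = (-21 + (53*(-7/(-5))/6 + 5))² = (-21 + (53*(-7*(-⅕))/6 + 5))² = (-21 + ((53/6)*(7/5) + 5))² = (-21 + (371/30 + 5))² = (-21 + 521/30)² = (-109/30)² = 11881/900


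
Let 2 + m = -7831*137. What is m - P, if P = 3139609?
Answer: -4212458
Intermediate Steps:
m = -1072849 (m = -2 - 7831*137 = -2 - 1072847 = -1072849)
m - P = -1072849 - 1*3139609 = -1072849 - 3139609 = -4212458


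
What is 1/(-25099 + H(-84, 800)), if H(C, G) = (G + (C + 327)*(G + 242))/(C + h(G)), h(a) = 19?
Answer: -65/1885441 ≈ -3.4475e-5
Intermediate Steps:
H(C, G) = (G + (242 + G)*(327 + C))/(19 + C) (H(C, G) = (G + (C + 327)*(G + 242))/(C + 19) = (G + (327 + C)*(242 + G))/(19 + C) = (G + (242 + G)*(327 + C))/(19 + C))
1/(-25099 + H(-84, 800)) = 1/(-25099 + (79134 + 242*(-84) + 328*800 - 84*800)/(19 - 84)) = 1/(-25099 + (79134 - 20328 + 262400 - 67200)/(-65)) = 1/(-25099 - 1/65*254006) = 1/(-25099 - 254006/65) = 1/(-1885441/65) = -65/1885441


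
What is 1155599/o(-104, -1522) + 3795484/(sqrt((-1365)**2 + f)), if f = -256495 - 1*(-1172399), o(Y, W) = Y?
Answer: -1155599/104 + 3795484*sqrt(2779129)/2779129 ≈ -8834.8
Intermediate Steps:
f = 915904 (f = -256495 + 1172399 = 915904)
1155599/o(-104, -1522) + 3795484/(sqrt((-1365)**2 + f)) = 1155599/(-104) + 3795484/(sqrt((-1365)**2 + 915904)) = 1155599*(-1/104) + 3795484/(sqrt(1863225 + 915904)) = -1155599/104 + 3795484/(sqrt(2779129)) = -1155599/104 + 3795484*(sqrt(2779129)/2779129) = -1155599/104 + 3795484*sqrt(2779129)/2779129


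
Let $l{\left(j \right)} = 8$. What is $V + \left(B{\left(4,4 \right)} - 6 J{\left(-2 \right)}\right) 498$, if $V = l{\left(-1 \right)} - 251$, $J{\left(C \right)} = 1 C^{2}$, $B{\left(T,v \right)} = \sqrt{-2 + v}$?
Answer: $-12195 + 498 \sqrt{2} \approx -11491.0$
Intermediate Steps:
$J{\left(C \right)} = C^{2}$
$V = -243$ ($V = 8 - 251 = -243$)
$V + \left(B{\left(4,4 \right)} - 6 J{\left(-2 \right)}\right) 498 = -243 + \left(\sqrt{-2 + 4} - 6 \left(-2\right)^{2}\right) 498 = -243 + \left(\sqrt{2} - 24\right) 498 = -243 + \left(-24 + \sqrt{2}\right) 498 = -243 - \left(11952 - 498 \sqrt{2}\right) = -12195 + 498 \sqrt{2}$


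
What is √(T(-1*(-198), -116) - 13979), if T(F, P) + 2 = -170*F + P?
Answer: I*√47757 ≈ 218.53*I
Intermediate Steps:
T(F, P) = -2 + P - 170*F (T(F, P) = -2 + (-170*F + P) = -2 + (P - 170*F) = -2 + P - 170*F)
√(T(-1*(-198), -116) - 13979) = √((-2 - 116 - (-170)*(-198)) - 13979) = √((-2 - 116 - 170*198) - 13979) = √((-2 - 116 - 33660) - 13979) = √(-33778 - 13979) = √(-47757) = I*√47757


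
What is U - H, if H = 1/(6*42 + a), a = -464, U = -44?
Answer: -9327/212 ≈ -43.995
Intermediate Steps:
H = -1/212 (H = 1/(6*42 - 464) = 1/(252 - 464) = 1/(-212) = -1/212 ≈ -0.0047170)
U - H = -44 - 1*(-1/212) = -44 + 1/212 = -9327/212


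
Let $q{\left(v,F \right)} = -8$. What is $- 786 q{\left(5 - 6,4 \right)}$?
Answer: $6288$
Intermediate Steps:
$- 786 q{\left(5 - 6,4 \right)} = \left(-786\right) \left(-8\right) = 6288$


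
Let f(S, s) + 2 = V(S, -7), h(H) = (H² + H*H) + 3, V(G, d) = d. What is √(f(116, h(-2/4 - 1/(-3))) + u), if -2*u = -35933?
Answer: √71830/2 ≈ 134.01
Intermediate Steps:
u = 35933/2 (u = -½*(-35933) = 35933/2 ≈ 17967.)
h(H) = 3 + 2*H² (h(H) = (H² + H²) + 3 = 2*H² + 3 = 3 + 2*H²)
f(S, s) = -9 (f(S, s) = -2 - 7 = -9)
√(f(116, h(-2/4 - 1/(-3))) + u) = √(-9 + 35933/2) = √(35915/2) = √71830/2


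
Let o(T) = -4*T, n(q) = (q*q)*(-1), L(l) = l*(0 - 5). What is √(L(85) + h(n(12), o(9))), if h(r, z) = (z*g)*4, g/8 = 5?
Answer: I*√6185 ≈ 78.645*I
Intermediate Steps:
g = 40 (g = 8*5 = 40)
L(l) = -5*l (L(l) = l*(-5) = -5*l)
n(q) = -q² (n(q) = q²*(-1) = -q²)
h(r, z) = 160*z (h(r, z) = (z*40)*4 = (40*z)*4 = 160*z)
√(L(85) + h(n(12), o(9))) = √(-5*85 + 160*(-4*9)) = √(-425 + 160*(-36)) = √(-425 - 5760) = √(-6185) = I*√6185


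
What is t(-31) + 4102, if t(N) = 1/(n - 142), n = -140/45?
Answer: 5357203/1306 ≈ 4102.0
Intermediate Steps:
n = -28/9 (n = -140*1/45 = -28/9 ≈ -3.1111)
t(N) = -9/1306 (t(N) = 1/(-28/9 - 142) = 1/(-1306/9) = -9/1306)
t(-31) + 4102 = -9/1306 + 4102 = 5357203/1306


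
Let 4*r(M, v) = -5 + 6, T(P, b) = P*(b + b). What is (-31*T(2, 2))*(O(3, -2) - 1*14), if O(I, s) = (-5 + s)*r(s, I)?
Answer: 3906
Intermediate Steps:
T(P, b) = 2*P*b (T(P, b) = P*(2*b) = 2*P*b)
r(M, v) = ¼ (r(M, v) = (-5 + 6)/4 = (¼)*1 = ¼)
O(I, s) = -5/4 + s/4 (O(I, s) = (-5 + s)*(¼) = -5/4 + s/4)
(-31*T(2, 2))*(O(3, -2) - 1*14) = (-62*2*2)*((-5/4 + (¼)*(-2)) - 1*14) = (-31*8)*((-5/4 - ½) - 14) = -248*(-7/4 - 14) = -248*(-63/4) = 3906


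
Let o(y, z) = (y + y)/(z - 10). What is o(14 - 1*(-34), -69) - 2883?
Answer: -227853/79 ≈ -2884.2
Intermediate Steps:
o(y, z) = 2*y/(-10 + z) (o(y, z) = (2*y)/(-10 + z) = 2*y/(-10 + z))
o(14 - 1*(-34), -69) - 2883 = 2*(14 - 1*(-34))/(-10 - 69) - 2883 = 2*(14 + 34)/(-79) - 2883 = 2*48*(-1/79) - 2883 = -96/79 - 2883 = -227853/79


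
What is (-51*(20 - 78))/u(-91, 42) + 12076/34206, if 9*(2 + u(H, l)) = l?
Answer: 75910163/68412 ≈ 1109.6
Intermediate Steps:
u(H, l) = -2 + l/9
(-51*(20 - 78))/u(-91, 42) + 12076/34206 = (-51*(20 - 78))/(-2 + (⅑)*42) + 12076/34206 = (-51*(-58))/(-2 + 14/3) + 12076*(1/34206) = 2958/(8/3) + 6038/17103 = 2958*(3/8) + 6038/17103 = 4437/4 + 6038/17103 = 75910163/68412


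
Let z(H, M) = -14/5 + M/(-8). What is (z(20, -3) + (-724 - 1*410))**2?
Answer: 2066338849/1600 ≈ 1.2915e+6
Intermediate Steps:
z(H, M) = -14/5 - M/8 (z(H, M) = -14*1/5 + M*(-1/8) = -14/5 - M/8)
(z(20, -3) + (-724 - 1*410))**2 = ((-14/5 - 1/8*(-3)) + (-724 - 1*410))**2 = ((-14/5 + 3/8) + (-724 - 410))**2 = (-97/40 - 1134)**2 = (-45457/40)**2 = 2066338849/1600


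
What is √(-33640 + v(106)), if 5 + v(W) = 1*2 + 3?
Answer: 58*I*√10 ≈ 183.41*I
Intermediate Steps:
v(W) = 0 (v(W) = -5 + (1*2 + 3) = -5 + (2 + 3) = -5 + 5 = 0)
√(-33640 + v(106)) = √(-33640 + 0) = √(-33640) = 58*I*√10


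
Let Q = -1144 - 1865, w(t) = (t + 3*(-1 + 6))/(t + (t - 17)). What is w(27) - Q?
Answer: 111375/37 ≈ 3010.1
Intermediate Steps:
w(t) = (15 + t)/(-17 + 2*t) (w(t) = (t + 3*5)/(t + (-17 + t)) = (t + 15)/(-17 + 2*t) = (15 + t)/(-17 + 2*t))
Q = -3009
w(27) - Q = (15 + 27)/(-17 + 2*27) - 1*(-3009) = 42/(-17 + 54) + 3009 = 42/37 + 3009 = 111375/37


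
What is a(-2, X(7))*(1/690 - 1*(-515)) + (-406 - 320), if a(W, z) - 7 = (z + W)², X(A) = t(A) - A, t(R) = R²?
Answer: 570548117/690 ≈ 8.2688e+5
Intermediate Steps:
X(A) = A² - A
a(W, z) = 7 + (W + z)² (a(W, z) = 7 + (z + W)² = 7 + (W + z)²)
a(-2, X(7))*(1/690 - 1*(-515)) + (-406 - 320) = (7 + (-2 + 7*(-1 + 7))²)*(1/690 - 1*(-515)) + (-406 - 320) = (7 + (-2 + 7*6)²)*(1/690 + 515) - 726 = (7 + (-2 + 42)²)*(355351/690) - 726 = (7 + 40²)*(355351/690) - 726 = (7 + 1600)*(355351/690) - 726 = 1607*(355351/690) - 726 = 571049057/690 - 726 = 570548117/690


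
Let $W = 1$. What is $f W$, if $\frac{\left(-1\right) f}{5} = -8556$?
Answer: $42780$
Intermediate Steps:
$f = 42780$ ($f = \left(-5\right) \left(-8556\right) = 42780$)
$f W = 42780 \cdot 1 = 42780$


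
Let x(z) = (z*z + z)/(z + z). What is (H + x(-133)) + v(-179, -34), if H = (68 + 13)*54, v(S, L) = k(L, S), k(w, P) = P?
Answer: 4129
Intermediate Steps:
v(S, L) = S
H = 4374 (H = 81*54 = 4374)
x(z) = (z + z**2)/(2*z) (x(z) = (z**2 + z)/((2*z)) = (z + z**2)*(1/(2*z)) = (z + z**2)/(2*z))
(H + x(-133)) + v(-179, -34) = (4374 + (1/2 + (1/2)*(-133))) - 179 = (4374 + (1/2 - 133/2)) - 179 = (4374 - 66) - 179 = 4308 - 179 = 4129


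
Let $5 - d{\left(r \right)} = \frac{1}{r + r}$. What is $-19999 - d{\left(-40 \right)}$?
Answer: $- \frac{1600321}{80} \approx -20004.0$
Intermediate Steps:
$d{\left(r \right)} = 5 - \frac{1}{2 r}$ ($d{\left(r \right)} = 5 - \frac{1}{r + r} = 5 - \frac{1}{2 r}$)
$-19999 - d{\left(-40 \right)} = -19999 - \left(5 - \frac{1}{2 \left(-40\right)}\right) = -19999 - \left(5 - - \frac{1}{80}\right) = -19999 - \left(5 + \frac{1}{80}\right) = -19999 - \frac{401}{80} = - \frac{1600321}{80}$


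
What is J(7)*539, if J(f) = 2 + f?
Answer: 4851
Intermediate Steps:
J(7)*539 = (2 + 7)*539 = 9*539 = 4851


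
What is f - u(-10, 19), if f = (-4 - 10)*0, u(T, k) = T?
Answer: 10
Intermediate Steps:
f = 0 (f = -14*0 = 0)
f - u(-10, 19) = 0 - 1*(-10) = 0 + 10 = 10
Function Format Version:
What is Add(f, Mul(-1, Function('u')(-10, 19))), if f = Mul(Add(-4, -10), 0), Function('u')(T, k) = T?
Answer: 10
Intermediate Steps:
f = 0 (f = Mul(-14, 0) = 0)
Add(f, Mul(-1, Function('u')(-10, 19))) = Add(0, Mul(-1, -10)) = Add(0, 10) = 10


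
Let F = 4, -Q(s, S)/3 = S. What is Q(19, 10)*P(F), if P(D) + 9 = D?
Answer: 150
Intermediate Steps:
Q(s, S) = -3*S
P(D) = -9 + D
Q(19, 10)*P(F) = (-3*10)*(-9 + 4) = -30*(-5) = 150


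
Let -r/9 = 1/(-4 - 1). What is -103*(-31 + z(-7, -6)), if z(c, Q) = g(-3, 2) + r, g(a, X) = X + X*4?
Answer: 9888/5 ≈ 1977.6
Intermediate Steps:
g(a, X) = 5*X (g(a, X) = X + 4*X = 5*X)
r = 9/5 (r = -9/(-4 - 1) = -9/(-5) = -9*(-⅕) = 9/5 ≈ 1.8000)
z(c, Q) = 59/5 (z(c, Q) = 5*2 + 9/5 = 10 + 9/5 = 59/5)
-103*(-31 + z(-7, -6)) = -103*(-31 + 59/5) = -103*(-96/5) = 9888/5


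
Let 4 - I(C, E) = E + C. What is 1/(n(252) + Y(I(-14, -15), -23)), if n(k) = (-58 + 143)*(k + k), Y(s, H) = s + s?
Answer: 1/42906 ≈ 2.3307e-5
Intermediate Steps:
I(C, E) = 4 - C - E (I(C, E) = 4 - (E + C) = 4 - (C + E) = 4 + (-C - E) = 4 - C - E)
Y(s, H) = 2*s
n(k) = 170*k (n(k) = 85*(2*k) = 170*k)
1/(n(252) + Y(I(-14, -15), -23)) = 1/(170*252 + 2*(4 - 1*(-14) - 1*(-15))) = 1/(42840 + 2*(4 + 14 + 15)) = 1/(42840 + 2*33) = 1/(42840 + 66) = 1/42906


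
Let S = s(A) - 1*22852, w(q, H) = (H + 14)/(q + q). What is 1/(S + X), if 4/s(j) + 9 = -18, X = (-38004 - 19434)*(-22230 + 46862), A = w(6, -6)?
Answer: -27/38200563040 ≈ -7.0680e-10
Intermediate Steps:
w(q, H) = (14 + H)/(2*q) (w(q, H) = (14 + H)/((2*q)) = (14 + H)*(1/(2*q)) = (14 + H)/(2*q))
A = ⅔ (A = (½)*(14 - 6)/6 = (½)*(⅙)*8 = ⅔ ≈ 0.66667)
X = -1414812816 (X = -57438*24632 = -1414812816)
s(j) = -4/27 (s(j) = 4/(-9 - 18) = 4/(-27) = 4*(-1/27) = -4/27)
S = -617008/27 (S = -4/27 - 1*22852 = -4/27 - 22852 = -617008/27 ≈ -22852.)
1/(S + X) = 1/(-617008/27 - 1414812816) = 1/(-38200563040/27) = -27/38200563040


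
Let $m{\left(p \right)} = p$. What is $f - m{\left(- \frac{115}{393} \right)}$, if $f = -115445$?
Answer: $- \frac{45369770}{393} \approx -1.1544 \cdot 10^{5}$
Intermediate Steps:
$f - m{\left(- \frac{115}{393} \right)} = -115445 - - \frac{115}{393} = -115445 + \frac{115}{393} = - \frac{45369770}{393}$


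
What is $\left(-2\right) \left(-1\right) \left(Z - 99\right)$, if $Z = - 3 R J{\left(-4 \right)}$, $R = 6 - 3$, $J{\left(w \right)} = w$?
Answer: $-126$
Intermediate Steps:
$R = 3$
$Z = 36$ ($Z = \left(-3\right) 3 \left(-4\right) = \left(-9\right) \left(-4\right) = 36$)
$\left(-2\right) \left(-1\right) \left(Z - 99\right) = \left(-2\right) \left(-1\right) \left(36 - 99\right) = 2 \left(-63\right) = -126$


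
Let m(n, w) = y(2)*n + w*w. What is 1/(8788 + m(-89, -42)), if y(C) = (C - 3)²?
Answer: 1/10463 ≈ 9.5575e-5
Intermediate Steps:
y(C) = (-3 + C)²
m(n, w) = n + w² (m(n, w) = (-3 + 2)²*n + w*w = (-1)²*n + w² = 1*n + w² = n + w²)
1/(8788 + m(-89, -42)) = 1/(8788 + (-89 + (-42)²)) = 1/(8788 + (-89 + 1764)) = 1/(8788 + 1675) = 1/10463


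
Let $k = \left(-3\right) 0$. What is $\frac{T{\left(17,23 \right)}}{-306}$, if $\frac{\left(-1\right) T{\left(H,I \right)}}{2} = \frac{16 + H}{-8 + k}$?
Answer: $- \frac{11}{408} \approx -0.026961$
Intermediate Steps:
$k = 0$
$T{\left(H,I \right)} = 4 + \frac{H}{4}$ ($T{\left(H,I \right)} = - 2 \frac{16 + H}{-8 + 0} = - 2 \frac{16 + H}{-8} = - 2 \left(16 + H\right) \left(- \frac{1}{8}\right) = - 2 \left(-2 - \frac{H}{8}\right) = 4 + \frac{H}{4}$)
$\frac{T{\left(17,23 \right)}}{-306} = \frac{4 + \frac{1}{4} \cdot 17}{-306} = \left(4 + \frac{17}{4}\right) \left(- \frac{1}{306}\right) = \frac{33}{4} \left(- \frac{1}{306}\right) = - \frac{11}{408}$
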